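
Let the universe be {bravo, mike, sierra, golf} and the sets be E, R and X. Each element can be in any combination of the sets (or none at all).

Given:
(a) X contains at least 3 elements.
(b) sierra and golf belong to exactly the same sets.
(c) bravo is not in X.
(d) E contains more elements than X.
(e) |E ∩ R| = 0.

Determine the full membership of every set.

E = {bravo, golf, mike, sierra}; R = {}; X = {golf, mike, sierra}

From (c): bravo ∉ X.
(a): only 3 candidates remain for X, so all are in.
Suppose bravo ∉ E: no assignment then satisfies all the clues, so bravo ∈ E.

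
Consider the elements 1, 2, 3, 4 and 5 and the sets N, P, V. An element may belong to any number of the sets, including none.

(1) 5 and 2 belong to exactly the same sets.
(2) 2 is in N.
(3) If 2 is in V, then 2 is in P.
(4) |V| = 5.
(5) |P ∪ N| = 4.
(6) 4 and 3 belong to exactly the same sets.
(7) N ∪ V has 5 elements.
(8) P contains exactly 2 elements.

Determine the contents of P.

From (2): 2 ∈ N.
(1): 5 matches 2: 5 ∈ N.
(4): only 5 candidates remain for V, so all are in.
(3): 2 ∈ P.
(1): 5 matches 2: 5 ∈ P.
(8): P already has 2, so the rest are out.

P = {2, 5}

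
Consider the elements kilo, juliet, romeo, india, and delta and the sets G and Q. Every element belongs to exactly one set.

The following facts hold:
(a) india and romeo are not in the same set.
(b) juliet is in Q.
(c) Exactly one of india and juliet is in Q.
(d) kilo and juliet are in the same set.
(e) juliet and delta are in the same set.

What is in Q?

From (b): juliet ∈ Q.
(c) (exactly one): india ∉ Q.
(d): kilo matches juliet: kilo ∉ G.
(d): kilo matches juliet: kilo ∈ Q.
(e): delta matches juliet: delta ∉ G.
(e): delta matches juliet: delta ∈ Q.
Only one set left: india ∈ G.
(a): romeo ∉ G.
Only one set left: romeo ∈ Q.

Q = {delta, juliet, kilo, romeo}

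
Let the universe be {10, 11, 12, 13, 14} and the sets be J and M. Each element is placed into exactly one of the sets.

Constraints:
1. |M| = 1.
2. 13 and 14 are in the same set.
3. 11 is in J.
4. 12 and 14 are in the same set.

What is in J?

J = {11, 12, 13, 14}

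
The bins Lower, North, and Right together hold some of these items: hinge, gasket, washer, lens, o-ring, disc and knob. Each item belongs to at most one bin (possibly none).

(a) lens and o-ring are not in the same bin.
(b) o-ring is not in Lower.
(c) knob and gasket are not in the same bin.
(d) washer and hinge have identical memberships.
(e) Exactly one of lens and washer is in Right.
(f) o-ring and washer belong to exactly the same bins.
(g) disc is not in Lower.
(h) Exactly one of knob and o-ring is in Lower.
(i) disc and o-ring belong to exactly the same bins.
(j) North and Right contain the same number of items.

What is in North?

North = {gasket}

From (b): o-ring ∉ Lower.
From (g): disc ∉ Lower.
(f): washer matches o-ring: washer ∉ Lower.
(h) (exactly one): knob ∈ Lower.
(c): gasket ∉ Lower.
(d): hinge matches washer: hinge ∉ Lower.
Suppose hinge ∈ North: no assignment then satisfies all the clues, so hinge ∉ North.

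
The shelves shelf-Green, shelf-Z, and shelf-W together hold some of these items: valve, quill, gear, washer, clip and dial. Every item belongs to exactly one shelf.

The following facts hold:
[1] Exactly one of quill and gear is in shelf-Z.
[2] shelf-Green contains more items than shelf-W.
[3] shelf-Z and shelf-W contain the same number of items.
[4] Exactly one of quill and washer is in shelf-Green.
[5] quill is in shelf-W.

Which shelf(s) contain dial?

From (5): quill ∈ shelf-W.
(1) (exactly one): gear ∈ shelf-Z.
(4) (exactly one): washer ∈ shelf-Green.
Suppose dial ∉ shelf-Green: no assignment then satisfies all the clues, so dial ∈ shelf-Green.

dial: shelf-Green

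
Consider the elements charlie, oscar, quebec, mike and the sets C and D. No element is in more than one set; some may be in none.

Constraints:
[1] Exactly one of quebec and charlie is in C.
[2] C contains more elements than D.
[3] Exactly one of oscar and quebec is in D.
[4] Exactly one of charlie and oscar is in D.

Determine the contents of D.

D = {oscar}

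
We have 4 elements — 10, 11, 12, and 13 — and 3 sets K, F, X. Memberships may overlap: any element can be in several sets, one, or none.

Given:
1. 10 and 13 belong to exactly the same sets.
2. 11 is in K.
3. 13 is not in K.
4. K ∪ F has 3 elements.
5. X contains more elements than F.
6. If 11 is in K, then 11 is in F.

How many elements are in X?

4

From (2): 11 ∈ K.
From (3): 13 ∉ K.
(1): 10 matches 13: 10 ∉ K.
(6): 11 ∈ F.
Suppose 10 ∉ F: no assignment then satisfies all the clues, so 10 ∈ F.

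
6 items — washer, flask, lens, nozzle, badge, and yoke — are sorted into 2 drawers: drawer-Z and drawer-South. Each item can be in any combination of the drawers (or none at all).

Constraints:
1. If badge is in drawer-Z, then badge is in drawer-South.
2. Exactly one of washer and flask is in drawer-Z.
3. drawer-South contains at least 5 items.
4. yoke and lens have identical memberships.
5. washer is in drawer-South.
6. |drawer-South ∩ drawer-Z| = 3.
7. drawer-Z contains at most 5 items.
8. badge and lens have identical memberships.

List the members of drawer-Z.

drawer-Z = {badge, flask, lens, yoke}

From (5): washer ∈ drawer-South.
Suppose washer ∈ drawer-Z: no assignment then satisfies all the clues, so washer ∉ drawer-Z.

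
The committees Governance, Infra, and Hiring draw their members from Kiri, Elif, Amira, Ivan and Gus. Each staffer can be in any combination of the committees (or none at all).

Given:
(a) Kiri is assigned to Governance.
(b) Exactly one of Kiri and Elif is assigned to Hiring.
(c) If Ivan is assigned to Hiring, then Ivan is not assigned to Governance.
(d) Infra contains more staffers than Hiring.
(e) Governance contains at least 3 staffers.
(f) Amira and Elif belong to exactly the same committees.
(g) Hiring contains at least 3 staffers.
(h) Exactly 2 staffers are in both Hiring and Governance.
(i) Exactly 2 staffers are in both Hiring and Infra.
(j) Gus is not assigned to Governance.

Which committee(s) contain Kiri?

From (a): Kiri ∈ Governance.
From (j): Gus ∉ Governance.
Suppose Kiri ∉ Infra: no assignment then satisfies all the clues, so Kiri ∈ Infra.

Kiri: Governance, Infra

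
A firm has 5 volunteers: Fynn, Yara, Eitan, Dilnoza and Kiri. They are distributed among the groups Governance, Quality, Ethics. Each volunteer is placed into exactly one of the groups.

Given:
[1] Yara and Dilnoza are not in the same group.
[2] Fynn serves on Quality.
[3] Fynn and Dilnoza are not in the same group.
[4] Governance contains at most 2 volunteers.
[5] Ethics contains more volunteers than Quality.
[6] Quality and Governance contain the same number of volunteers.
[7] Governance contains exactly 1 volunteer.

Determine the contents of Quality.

Quality = {Fynn}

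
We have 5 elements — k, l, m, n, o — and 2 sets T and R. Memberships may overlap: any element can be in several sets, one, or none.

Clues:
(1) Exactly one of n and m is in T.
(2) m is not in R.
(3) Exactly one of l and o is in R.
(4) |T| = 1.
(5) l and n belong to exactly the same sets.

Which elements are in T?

T = {m}

From (2): m ∉ R.
Suppose k ∈ T: no assignment then satisfies all the clues, so k ∉ T.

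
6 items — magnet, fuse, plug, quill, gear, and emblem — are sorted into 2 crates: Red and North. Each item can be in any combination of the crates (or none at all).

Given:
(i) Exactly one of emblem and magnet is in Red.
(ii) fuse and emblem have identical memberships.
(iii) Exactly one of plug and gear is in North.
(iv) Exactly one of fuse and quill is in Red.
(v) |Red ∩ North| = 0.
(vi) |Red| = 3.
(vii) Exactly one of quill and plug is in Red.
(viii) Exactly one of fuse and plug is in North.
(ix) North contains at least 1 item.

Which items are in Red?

Red = {gear, magnet, quill}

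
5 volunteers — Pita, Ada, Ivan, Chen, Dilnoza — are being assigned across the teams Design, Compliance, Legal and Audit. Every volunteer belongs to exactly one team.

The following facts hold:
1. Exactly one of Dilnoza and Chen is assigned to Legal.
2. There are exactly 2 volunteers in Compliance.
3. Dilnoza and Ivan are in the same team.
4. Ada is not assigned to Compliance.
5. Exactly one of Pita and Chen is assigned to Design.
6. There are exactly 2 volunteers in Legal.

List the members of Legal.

From (4): Ada ∉ Compliance.
Suppose Pita ∈ Legal: no assignment then satisfies all the clues, so Pita ∉ Legal.

Legal = {Ada, Chen}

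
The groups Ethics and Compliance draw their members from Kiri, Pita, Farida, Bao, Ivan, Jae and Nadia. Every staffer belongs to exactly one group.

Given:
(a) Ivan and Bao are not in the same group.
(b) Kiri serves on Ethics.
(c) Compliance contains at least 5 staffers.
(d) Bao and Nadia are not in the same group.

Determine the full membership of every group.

Ethics = {Bao, Kiri}; Compliance = {Farida, Ivan, Jae, Nadia, Pita}

From (b): Kiri ∈ Ethics.
Suppose Pita ∈ Ethics: no assignment then satisfies all the clues, so Pita ∉ Ethics.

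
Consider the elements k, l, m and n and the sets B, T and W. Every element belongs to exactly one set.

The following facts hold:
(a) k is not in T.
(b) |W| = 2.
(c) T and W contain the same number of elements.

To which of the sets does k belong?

k: W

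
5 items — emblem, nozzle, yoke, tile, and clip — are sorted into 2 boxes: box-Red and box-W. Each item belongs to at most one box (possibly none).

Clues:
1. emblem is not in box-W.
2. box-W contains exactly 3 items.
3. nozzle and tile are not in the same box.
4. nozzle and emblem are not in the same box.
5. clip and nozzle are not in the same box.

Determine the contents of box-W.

box-W = {clip, tile, yoke}

From (1): emblem ∉ box-W.
Suppose nozzle ∈ box-W: no assignment then satisfies all the clues, so nozzle ∉ box-W.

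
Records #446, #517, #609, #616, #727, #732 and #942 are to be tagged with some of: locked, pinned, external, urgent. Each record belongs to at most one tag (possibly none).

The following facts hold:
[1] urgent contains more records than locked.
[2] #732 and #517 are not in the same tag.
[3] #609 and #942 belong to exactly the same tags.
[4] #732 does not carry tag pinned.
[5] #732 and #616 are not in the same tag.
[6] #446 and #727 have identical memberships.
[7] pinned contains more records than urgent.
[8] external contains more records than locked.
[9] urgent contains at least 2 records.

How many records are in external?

1

From (4): #732 ∉ pinned.
Suppose #446 ∈ locked: no assignment then satisfies all the clues, so #446 ∉ locked.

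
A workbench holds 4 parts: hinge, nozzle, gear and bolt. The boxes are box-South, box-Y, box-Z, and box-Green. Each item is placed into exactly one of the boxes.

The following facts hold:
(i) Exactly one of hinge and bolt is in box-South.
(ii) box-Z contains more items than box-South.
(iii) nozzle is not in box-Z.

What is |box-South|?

1

From (iii): nozzle ∉ box-Z.
Suppose hinge ∈ box-Y: no assignment then satisfies all the clues, so hinge ∉ box-Y.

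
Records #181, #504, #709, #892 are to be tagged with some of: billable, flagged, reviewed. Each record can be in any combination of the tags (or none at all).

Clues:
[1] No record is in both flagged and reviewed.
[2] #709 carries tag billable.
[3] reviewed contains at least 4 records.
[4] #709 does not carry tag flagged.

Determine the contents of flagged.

From (2): #709 ∈ billable.
From (4): #709 ∉ flagged.
(3): only 4 candidates remain for reviewed, so all are in.
(1) (disjoint): #181 ∉ flagged.
(1) (disjoint): #504 ∉ flagged.
(1) (disjoint): #892 ∉ flagged.

flagged = {}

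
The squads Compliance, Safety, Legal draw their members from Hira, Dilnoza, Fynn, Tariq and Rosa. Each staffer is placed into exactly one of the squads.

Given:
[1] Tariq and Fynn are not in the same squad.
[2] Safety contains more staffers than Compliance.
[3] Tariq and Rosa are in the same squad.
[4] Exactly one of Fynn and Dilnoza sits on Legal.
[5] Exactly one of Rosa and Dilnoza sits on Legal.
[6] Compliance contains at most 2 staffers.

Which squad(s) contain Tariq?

Tariq: Safety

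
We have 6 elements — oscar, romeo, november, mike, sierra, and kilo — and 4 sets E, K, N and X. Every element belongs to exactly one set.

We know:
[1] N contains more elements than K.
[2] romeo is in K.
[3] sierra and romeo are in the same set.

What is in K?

K = {romeo, sierra}

From (2): romeo ∈ K.
(3): sierra matches romeo: sierra ∉ E.
(3): sierra matches romeo: sierra ∈ K.
Suppose oscar ∈ K: no assignment then satisfies all the clues, so oscar ∉ K.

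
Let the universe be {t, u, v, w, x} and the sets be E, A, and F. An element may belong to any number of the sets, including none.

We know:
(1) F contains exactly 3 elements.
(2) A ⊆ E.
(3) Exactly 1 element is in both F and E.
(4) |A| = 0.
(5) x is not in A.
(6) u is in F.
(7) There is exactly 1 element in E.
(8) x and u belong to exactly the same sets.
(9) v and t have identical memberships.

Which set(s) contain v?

From (5): x ∉ A.
From (6): u ∈ F.
(4): A already has 0, so the rest are out.
(8): x matches u: x ∈ F.
Suppose v ∈ E: no assignment then satisfies all the clues, so v ∉ E.

v: none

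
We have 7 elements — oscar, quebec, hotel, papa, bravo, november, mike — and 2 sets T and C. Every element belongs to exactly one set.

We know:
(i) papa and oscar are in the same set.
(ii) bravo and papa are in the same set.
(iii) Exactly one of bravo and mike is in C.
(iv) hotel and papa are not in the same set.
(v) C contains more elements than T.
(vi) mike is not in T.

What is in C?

C = {hotel, mike, november, quebec}

From (vi): mike ∉ T.
Only one set left: mike ∈ C.
(iii) (exactly one): bravo ∉ C.
Only one set left: bravo ∈ T.
(ii): papa matches bravo: papa ∈ T.
(iv): hotel ∉ T.
Only one set left: hotel ∈ C.
(i): oscar matches papa: oscar ∈ T.
Suppose quebec ∉ C: no assignment then satisfies all the clues, so quebec ∈ C.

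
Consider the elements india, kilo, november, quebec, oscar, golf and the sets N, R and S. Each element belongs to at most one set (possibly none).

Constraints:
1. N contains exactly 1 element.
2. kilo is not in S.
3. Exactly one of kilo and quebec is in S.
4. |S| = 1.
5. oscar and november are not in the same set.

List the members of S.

From (2): kilo ∉ S.
(3) (exactly one): quebec ∈ S.
(4): S already has 1, so the rest are out.

S = {quebec}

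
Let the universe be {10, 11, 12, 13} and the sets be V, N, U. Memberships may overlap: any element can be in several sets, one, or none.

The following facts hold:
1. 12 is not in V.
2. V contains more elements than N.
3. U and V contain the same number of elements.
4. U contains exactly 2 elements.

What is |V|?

2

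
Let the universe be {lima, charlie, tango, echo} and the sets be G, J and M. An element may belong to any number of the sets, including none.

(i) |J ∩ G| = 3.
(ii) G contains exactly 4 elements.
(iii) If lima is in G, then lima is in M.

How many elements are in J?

3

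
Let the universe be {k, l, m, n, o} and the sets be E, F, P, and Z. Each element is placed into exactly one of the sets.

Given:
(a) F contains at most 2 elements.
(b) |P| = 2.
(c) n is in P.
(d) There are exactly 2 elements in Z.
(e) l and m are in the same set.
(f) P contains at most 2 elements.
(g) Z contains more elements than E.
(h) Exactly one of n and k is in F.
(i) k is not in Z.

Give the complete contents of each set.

E = {}; F = {k}; P = {n, o}; Z = {l, m}

From (c): n ∈ P.
From (i): k ∉ Z.
(h) (exactly one): k ∈ F.
Suppose l ∈ E: no assignment then satisfies all the clues, so l ∉ E.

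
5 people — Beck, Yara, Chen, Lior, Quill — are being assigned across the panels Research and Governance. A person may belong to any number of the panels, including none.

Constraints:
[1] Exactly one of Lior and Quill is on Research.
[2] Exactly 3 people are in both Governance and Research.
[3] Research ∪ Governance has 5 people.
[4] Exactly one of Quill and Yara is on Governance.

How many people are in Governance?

4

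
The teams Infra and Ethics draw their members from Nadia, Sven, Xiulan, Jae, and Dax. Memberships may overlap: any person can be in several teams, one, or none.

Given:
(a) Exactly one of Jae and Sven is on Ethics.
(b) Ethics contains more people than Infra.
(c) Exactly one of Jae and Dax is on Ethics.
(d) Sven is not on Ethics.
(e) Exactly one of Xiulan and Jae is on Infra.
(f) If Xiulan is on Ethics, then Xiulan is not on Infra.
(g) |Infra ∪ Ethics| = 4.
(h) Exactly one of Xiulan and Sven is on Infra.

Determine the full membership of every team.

Infra = {Jae, Sven}; Ethics = {Jae, Nadia, Xiulan}

From (d): Sven ∉ Ethics.
(a) (exactly one): Jae ∈ Ethics.
(c) (exactly one): Dax ∉ Ethics.
Suppose Nadia ∈ Infra: no assignment then satisfies all the clues, so Nadia ∉ Infra.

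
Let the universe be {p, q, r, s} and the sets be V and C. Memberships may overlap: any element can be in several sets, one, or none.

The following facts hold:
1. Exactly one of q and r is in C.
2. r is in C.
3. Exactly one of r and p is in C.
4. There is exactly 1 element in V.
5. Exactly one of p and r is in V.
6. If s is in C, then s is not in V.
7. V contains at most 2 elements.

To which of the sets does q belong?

q: none

From (2): r ∈ C.
(1) (exactly one): q ∉ C.
(3) (exactly one): p ∉ C.
Suppose q ∈ V: no assignment then satisfies all the clues, so q ∉ V.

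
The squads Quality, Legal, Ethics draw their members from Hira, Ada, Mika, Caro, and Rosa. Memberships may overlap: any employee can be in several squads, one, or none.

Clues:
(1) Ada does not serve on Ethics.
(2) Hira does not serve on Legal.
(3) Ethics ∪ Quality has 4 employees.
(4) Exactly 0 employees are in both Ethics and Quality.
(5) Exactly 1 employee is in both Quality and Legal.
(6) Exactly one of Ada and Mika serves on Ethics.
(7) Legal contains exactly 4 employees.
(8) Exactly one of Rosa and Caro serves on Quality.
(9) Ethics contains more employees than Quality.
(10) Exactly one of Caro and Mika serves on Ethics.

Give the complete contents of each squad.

Quality = {Caro}; Legal = {Ada, Caro, Mika, Rosa}; Ethics = {Hira, Mika, Rosa}

From (1): Ada ∉ Ethics.
From (2): Hira ∉ Legal.
(6) (exactly one): Mika ∈ Ethics.
(7): only 4 candidates remain for Legal, so all are in.
(10) (exactly one): Caro ∉ Ethics.
Suppose Hira ∈ Quality: no assignment then satisfies all the clues, so Hira ∉ Quality.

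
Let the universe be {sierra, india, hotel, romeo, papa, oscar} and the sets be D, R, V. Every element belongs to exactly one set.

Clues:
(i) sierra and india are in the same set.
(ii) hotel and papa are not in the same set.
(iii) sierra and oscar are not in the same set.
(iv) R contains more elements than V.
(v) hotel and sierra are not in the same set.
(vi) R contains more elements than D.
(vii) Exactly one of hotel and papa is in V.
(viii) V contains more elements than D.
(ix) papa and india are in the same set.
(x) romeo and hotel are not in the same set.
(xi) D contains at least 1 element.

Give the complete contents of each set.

D = {romeo}; R = {india, papa, sierra}; V = {hotel, oscar}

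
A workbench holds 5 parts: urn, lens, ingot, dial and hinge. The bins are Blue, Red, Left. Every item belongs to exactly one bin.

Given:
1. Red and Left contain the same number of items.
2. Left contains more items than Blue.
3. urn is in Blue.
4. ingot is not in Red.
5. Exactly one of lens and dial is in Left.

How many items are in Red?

2

From (3): urn ∈ Blue.
From (4): ingot ∉ Red.
Suppose lens ∈ Blue: no assignment then satisfies all the clues, so lens ∉ Blue.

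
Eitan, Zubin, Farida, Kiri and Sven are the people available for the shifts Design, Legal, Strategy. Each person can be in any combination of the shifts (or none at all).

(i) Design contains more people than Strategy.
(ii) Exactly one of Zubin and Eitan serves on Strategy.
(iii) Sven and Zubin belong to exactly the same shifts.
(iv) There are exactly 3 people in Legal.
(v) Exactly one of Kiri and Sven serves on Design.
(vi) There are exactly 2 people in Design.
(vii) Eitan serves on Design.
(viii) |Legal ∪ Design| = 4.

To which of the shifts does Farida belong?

From (vii): Eitan ∈ Design.
Suppose Farida ∈ Design: no assignment then satisfies all the clues, so Farida ∉ Design.

Farida: none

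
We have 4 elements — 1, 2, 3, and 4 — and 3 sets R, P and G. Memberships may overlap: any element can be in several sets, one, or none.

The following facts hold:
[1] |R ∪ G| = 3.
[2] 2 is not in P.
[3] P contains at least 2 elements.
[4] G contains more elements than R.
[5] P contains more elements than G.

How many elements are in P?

From (2): 2 ∉ P.
Suppose 1 ∉ P: no assignment then satisfies all the clues, so 1 ∈ P.

3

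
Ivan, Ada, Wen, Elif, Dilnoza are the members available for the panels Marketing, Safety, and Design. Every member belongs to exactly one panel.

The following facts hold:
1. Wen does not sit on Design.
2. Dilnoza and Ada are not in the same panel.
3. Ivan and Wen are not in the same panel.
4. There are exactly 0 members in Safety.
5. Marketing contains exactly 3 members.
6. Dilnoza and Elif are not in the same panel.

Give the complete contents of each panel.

Marketing = {Ada, Elif, Wen}; Safety = {}; Design = {Dilnoza, Ivan}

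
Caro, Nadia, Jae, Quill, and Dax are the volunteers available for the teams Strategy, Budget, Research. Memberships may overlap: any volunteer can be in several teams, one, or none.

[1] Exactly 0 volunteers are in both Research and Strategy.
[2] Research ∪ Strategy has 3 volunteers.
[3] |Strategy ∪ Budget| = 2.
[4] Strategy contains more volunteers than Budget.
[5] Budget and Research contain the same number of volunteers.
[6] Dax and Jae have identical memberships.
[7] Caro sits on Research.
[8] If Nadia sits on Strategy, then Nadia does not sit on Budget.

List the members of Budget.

Budget = {Quill}

From (7): Caro ∈ Research.
Suppose Caro ∈ Budget: no assignment then satisfies all the clues, so Caro ∉ Budget.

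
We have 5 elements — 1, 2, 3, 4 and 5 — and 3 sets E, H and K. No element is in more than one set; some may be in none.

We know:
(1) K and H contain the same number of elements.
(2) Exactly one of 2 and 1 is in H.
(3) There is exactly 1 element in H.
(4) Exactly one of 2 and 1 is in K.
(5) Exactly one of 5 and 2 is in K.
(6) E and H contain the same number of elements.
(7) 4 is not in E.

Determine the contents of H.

H = {1}

From (7): 4 ∉ E.
Suppose 1 ∉ H: no assignment then satisfies all the clues, so 1 ∈ H.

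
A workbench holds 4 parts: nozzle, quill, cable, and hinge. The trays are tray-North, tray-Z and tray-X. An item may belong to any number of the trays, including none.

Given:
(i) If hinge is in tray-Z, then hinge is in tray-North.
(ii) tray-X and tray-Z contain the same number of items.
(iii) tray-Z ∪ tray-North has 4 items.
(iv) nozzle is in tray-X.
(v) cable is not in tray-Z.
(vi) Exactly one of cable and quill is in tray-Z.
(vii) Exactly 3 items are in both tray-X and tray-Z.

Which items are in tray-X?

tray-X = {hinge, nozzle, quill}

From (iv): nozzle ∈ tray-X.
From (v): cable ∉ tray-Z.
(vi) (exactly one): quill ∈ tray-Z.
Suppose quill ∉ tray-X: no assignment then satisfies all the clues, so quill ∈ tray-X.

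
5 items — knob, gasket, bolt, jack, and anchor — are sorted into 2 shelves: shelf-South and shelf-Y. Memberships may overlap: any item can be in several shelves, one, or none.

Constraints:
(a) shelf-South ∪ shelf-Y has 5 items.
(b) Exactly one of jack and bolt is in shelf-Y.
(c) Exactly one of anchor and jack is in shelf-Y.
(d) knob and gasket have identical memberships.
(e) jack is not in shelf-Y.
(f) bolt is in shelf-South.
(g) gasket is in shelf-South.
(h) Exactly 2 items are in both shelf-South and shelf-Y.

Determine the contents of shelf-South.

shelf-South = {anchor, bolt, gasket, jack, knob}

From (e): jack ∉ shelf-Y.
From (f): bolt ∈ shelf-South.
From (g): gasket ∈ shelf-South.
(b) (exactly one): bolt ∈ shelf-Y.
(c) (exactly one): anchor ∈ shelf-Y.
(d): knob matches gasket: knob ∈ shelf-South.
Suppose jack ∉ shelf-South: no assignment then satisfies all the clues, so jack ∈ shelf-South.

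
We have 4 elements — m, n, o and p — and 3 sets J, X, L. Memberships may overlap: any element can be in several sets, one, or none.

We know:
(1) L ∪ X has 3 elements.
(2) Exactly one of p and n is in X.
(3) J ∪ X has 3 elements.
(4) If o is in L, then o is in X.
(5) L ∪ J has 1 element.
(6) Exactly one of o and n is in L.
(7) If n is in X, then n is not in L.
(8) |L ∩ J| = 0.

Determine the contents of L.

L = {o}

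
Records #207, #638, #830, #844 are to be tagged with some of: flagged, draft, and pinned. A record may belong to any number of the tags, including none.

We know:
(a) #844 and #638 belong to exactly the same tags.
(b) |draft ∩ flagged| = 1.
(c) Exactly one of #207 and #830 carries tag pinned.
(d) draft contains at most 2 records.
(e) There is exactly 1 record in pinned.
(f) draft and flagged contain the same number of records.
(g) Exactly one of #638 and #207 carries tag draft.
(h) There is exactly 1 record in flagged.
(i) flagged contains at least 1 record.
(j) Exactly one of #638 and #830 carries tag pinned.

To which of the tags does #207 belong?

#207: draft, flagged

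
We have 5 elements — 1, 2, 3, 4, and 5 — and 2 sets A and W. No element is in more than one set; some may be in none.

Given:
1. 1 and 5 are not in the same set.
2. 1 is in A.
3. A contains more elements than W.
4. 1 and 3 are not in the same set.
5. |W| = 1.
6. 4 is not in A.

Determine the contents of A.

From (2): 1 ∈ A.
From (6): 4 ∉ A.
(1): 5 ∉ A.
(4): 3 ∉ A.
Suppose 2 ∉ A: no assignment then satisfies all the clues, so 2 ∈ A.

A = {1, 2}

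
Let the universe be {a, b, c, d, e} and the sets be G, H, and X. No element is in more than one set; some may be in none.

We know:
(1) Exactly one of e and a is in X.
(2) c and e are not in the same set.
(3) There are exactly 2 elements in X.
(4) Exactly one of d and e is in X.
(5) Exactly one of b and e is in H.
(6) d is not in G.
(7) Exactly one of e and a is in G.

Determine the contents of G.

G = {e}

From (6): d ∉ G.
Suppose a ∈ G: no assignment then satisfies all the clues, so a ∉ G.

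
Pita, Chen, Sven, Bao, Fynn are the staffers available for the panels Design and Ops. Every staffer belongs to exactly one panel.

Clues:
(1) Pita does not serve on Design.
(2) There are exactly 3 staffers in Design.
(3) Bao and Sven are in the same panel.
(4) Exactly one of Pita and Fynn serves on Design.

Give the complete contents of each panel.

Design = {Bao, Fynn, Sven}; Ops = {Chen, Pita}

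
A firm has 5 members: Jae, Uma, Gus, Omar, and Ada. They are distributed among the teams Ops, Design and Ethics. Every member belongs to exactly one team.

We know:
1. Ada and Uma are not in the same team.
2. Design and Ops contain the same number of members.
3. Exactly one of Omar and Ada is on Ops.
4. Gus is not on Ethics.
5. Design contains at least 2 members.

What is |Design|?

2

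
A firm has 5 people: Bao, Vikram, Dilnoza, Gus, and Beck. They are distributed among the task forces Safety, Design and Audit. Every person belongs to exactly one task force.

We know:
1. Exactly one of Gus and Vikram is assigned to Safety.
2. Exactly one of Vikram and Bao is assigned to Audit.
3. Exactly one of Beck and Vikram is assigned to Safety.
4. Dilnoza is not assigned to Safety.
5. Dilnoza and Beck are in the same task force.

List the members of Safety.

Safety = {Vikram}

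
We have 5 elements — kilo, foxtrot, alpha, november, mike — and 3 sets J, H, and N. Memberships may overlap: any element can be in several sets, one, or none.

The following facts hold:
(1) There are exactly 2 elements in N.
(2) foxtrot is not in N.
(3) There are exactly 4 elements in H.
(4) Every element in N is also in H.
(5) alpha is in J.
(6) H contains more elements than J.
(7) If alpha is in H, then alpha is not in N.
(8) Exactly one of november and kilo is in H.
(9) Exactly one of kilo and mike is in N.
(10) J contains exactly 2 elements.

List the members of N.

N = {mike, november}

From (2): foxtrot ∉ N.
From (5): alpha ∈ J.
Suppose kilo ∈ N: no assignment then satisfies all the clues, so kilo ∉ N.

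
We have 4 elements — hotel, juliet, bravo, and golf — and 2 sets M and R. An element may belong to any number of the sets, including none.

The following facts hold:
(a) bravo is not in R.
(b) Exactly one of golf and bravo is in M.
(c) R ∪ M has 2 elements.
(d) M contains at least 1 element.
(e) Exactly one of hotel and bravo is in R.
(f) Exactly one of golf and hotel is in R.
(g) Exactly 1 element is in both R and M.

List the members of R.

R = {hotel}

From (a): bravo ∉ R.
(e) (exactly one): hotel ∈ R.
(f) (exactly one): golf ∉ R.
Suppose juliet ∈ R: no assignment then satisfies all the clues, so juliet ∉ R.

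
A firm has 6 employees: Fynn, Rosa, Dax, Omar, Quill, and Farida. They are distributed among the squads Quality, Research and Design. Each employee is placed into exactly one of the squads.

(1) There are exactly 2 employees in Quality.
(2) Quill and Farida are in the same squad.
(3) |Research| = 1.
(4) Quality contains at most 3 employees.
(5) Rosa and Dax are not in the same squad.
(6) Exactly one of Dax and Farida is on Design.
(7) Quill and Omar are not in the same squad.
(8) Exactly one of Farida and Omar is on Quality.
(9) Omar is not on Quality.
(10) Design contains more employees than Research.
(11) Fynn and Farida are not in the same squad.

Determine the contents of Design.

Design = {Dax, Fynn, Omar}

From (9): Omar ∉ Quality.
(8) (exactly one): Farida ∈ Quality.
(11): Fynn ∉ Quality.
(2): Quill matches Farida: Quill ∈ Quality.
(6) (exactly one): Dax ∈ Design.
(1): Quality already has 2, so the rest are out.
(5): Rosa ∉ Design.
Only one squad left: Rosa ∈ Research.
(3): Research already has 1, so the rest are out.
Only one squad left: Fynn ∈ Design.
Only one squad left: Omar ∈ Design.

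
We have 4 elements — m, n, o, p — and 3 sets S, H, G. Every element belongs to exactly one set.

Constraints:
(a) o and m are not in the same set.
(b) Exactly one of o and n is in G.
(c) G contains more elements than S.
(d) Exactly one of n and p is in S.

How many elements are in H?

1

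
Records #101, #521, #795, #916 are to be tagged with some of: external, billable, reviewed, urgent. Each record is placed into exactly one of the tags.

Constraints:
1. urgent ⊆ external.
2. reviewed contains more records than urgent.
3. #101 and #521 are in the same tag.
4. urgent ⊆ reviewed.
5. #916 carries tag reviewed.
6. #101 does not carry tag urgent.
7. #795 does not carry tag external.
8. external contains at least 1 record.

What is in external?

From (5): #916 ∈ reviewed.
From (6): #101 ∉ urgent.
From (7): #795 ∉ external.
(1) contrapositive: #795 ∉ urgent.
(3): #521 matches #101: #521 ∉ urgent.
Suppose #101 ∉ external: no assignment then satisfies all the clues, so #101 ∈ external.

external = {#101, #521}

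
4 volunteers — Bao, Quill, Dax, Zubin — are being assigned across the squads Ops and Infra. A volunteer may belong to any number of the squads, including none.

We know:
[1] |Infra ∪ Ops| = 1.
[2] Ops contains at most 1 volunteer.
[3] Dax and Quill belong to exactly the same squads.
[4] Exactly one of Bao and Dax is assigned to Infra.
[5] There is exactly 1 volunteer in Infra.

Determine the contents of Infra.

Infra = {Bao}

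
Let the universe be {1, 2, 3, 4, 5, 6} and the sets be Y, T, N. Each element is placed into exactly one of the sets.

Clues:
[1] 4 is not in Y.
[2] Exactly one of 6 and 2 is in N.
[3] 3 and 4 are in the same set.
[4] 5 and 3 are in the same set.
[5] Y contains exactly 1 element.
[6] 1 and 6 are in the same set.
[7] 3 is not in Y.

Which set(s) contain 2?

2: Y

From (1): 4 ∉ Y.
From (7): 3 ∉ Y.
(4): 5 matches 3: 5 ∉ Y.
Suppose 2 ∉ Y: no assignment then satisfies all the clues, so 2 ∈ Y.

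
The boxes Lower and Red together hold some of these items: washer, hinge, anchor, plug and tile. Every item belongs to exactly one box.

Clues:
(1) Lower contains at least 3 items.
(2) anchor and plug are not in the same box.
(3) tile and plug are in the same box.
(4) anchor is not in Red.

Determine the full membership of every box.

Lower = {anchor, hinge, washer}; Red = {plug, tile}

From (4): anchor ∉ Red.
Only one box left: anchor ∈ Lower.
(2): plug ∉ Lower.
(3): tile matches plug: tile ∉ Lower.
Only one box left: plug ∈ Red.
Only one box left: tile ∈ Red.
(1): only 3 candidates remain for Lower, so all are in.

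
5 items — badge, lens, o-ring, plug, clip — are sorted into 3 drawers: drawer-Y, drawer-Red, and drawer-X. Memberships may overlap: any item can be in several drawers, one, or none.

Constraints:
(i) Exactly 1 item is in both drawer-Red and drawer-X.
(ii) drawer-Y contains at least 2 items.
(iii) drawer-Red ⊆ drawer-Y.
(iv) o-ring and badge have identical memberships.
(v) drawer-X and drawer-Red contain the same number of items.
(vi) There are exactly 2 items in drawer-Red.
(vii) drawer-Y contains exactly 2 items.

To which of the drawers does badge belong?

badge: none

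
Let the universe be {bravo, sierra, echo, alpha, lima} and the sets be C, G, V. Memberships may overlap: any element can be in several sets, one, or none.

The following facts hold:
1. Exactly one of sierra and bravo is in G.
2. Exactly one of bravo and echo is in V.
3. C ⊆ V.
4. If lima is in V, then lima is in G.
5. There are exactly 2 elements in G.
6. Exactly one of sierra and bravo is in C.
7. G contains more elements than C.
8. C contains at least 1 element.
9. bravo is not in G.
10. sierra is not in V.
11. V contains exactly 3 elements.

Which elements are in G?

From (9): bravo ∉ G.
From (10): sierra ∉ V.
(1) (exactly one): sierra ∈ G.
(3) contrapositive: sierra ∉ C.
(6) (exactly one): bravo ∈ C.
(3) with bravo ∈ C: bravo ∈ V.
(2) (exactly one): echo ∉ V.
(3) contrapositive: echo ∉ C.
(11): only 3 candidates remain for V, so all are in.
(4): lima ∈ G.
(5): G already has 2, so the rest are out.

G = {lima, sierra}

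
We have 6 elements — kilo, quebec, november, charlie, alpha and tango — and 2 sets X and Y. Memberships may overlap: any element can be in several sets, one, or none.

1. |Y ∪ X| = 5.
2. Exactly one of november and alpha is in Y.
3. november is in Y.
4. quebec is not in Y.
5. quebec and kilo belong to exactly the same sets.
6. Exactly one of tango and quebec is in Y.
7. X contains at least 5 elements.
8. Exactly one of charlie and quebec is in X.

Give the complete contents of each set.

X = {alpha, kilo, november, quebec, tango}; Y = {november, tango}

From (3): november ∈ Y.
From (4): quebec ∉ Y.
(2) (exactly one): alpha ∉ Y.
(5): kilo matches quebec: kilo ∉ Y.
(6) (exactly one): tango ∈ Y.
Suppose kilo ∉ X: no assignment then satisfies all the clues, so kilo ∈ X.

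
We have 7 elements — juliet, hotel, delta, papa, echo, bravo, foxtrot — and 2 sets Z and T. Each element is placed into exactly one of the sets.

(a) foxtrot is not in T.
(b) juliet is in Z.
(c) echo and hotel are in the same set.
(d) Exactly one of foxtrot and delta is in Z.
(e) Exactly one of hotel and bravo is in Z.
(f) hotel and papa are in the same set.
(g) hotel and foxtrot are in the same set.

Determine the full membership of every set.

Z = {echo, foxtrot, hotel, juliet, papa}; T = {bravo, delta}

From (a): foxtrot ∉ T.
From (b): juliet ∈ Z.
(g): hotel matches foxtrot: hotel ∉ T.
Only one set left: hotel ∈ Z.
Only one set left: foxtrot ∈ Z.
(c): echo matches hotel: echo ∈ Z.
(d) (exactly one): delta ∉ Z.
(e) (exactly one): bravo ∉ Z.
(f): papa matches hotel: papa ∈ Z.
Only one set left: delta ∈ T.
Only one set left: bravo ∈ T.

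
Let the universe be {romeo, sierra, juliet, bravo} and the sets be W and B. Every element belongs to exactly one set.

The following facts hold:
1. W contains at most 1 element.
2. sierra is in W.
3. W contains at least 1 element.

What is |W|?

From (2): sierra ∈ W.
(1): W already has 1, so the rest are out.
Only one set left: romeo ∈ B.
Only one set left: juliet ∈ B.
Only one set left: bravo ∈ B.

1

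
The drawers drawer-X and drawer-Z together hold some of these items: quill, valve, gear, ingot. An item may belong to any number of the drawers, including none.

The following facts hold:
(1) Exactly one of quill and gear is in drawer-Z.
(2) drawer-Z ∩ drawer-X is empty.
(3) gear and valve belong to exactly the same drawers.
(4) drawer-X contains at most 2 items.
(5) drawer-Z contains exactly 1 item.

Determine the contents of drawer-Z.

drawer-Z = {quill}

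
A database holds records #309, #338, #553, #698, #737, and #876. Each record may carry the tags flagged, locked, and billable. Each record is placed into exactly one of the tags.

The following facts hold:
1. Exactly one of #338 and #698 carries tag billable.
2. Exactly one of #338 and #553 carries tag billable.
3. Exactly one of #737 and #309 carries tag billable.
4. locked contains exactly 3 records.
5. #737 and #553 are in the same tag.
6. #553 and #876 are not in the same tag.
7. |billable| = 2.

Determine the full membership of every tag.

flagged = {#876}; locked = {#553, #698, #737}; billable = {#309, #338}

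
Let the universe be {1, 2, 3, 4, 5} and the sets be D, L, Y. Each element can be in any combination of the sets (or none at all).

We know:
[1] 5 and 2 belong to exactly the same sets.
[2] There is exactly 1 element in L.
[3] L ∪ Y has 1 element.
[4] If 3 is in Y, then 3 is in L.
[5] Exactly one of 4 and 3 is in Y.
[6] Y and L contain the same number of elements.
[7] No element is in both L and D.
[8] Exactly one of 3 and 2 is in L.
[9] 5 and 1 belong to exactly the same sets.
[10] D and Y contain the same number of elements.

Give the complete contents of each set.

D = {4}; L = {3}; Y = {3}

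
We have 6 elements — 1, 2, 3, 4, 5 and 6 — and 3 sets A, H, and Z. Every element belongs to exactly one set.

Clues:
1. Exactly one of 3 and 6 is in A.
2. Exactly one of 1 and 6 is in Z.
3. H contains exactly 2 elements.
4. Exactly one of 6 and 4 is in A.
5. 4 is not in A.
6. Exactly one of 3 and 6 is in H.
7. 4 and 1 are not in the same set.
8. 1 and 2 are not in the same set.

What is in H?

From (5): 4 ∉ A.
(4) (exactly one): 6 ∈ A.
(6) (exactly one): 3 ∈ H.
(2) (exactly one): 1 ∈ Z.
(7): 4 ∉ Z.
(8): 2 ∉ Z.
Only one set left: 4 ∈ H.
(3): H already has 2, so the rest are out.
Only one set left: 2 ∈ A.

H = {3, 4}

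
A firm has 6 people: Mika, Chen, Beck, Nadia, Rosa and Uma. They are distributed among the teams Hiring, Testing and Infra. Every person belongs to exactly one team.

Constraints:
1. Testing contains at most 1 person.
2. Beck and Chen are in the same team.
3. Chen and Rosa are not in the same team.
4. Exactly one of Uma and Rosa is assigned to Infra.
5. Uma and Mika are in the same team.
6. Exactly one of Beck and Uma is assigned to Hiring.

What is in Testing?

Testing = {Rosa}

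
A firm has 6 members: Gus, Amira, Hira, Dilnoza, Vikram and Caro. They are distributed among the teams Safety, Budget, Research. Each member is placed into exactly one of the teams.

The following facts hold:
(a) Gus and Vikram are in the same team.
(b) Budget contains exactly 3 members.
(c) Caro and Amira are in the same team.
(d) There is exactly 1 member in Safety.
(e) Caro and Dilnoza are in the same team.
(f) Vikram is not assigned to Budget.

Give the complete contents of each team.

Safety = {Hira}; Budget = {Amira, Caro, Dilnoza}; Research = {Gus, Vikram}

From (f): Vikram ∉ Budget.
(a): Gus matches Vikram: Gus ∉ Budget.
Suppose Gus ∈ Safety: no assignment then satisfies all the clues, so Gus ∉ Safety.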